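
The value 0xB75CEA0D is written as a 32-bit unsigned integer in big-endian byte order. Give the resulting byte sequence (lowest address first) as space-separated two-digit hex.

B7 5C EA 0D

Split into bytes (most-significant first): B7 5C EA 0D.
In big-endian order the high byte comes first in memory.
So the memory order matches the most-significant-first order: B7 5C EA 0D.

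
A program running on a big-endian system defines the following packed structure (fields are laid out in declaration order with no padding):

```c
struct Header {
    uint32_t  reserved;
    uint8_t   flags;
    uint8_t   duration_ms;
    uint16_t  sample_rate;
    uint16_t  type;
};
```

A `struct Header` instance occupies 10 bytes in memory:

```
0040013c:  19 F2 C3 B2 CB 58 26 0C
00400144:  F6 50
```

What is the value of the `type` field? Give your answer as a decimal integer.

`type` follows `reserved` (4 B), `flags` (1 B), `duration_ms` (1 B), `sample_rate` (2 B), so it starts at offset 4 + 1 + 1 + 2 = 8 and occupies 2 bytes.
Bytes at offsets 8..9: F6 50.
In big-endian order the high byte comes first in memory.
The bytes are already most-significant first: 0xF650.
0xF650 = 63056.

63056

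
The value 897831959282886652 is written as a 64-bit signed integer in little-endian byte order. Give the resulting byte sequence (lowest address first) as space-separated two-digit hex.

FC A7 0C F9 68 BD 75 0C

897831959282886652 in hexadecimal, padded to 64 bits, is 0x0C75BD68F90CA7FC.
Split into bytes (most-significant first): 0C 75 BD 68 F9 0C A7 FC.
Little-endian: lowest address holds the least-significant byte.
So at ascending addresses the bytes are FC A7 0C F9 68 BD 75 0C.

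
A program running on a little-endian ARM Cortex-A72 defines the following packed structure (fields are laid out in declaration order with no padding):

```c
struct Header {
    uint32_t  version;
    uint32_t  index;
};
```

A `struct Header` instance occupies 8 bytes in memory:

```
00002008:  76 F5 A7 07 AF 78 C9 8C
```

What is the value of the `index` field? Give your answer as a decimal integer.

2362013871

`index` follows `version` (4 bytes), so it starts at byte offset 4 and occupies 4 bytes.
Bytes at offsets 4..7: AF 78 C9 8C.
Little-endian stores the least-significant byte at the lowest address.
Reassemble most-significant byte first: 8C C9 78 AF → 0x8CC978AF.
0x8CC978AF = 2362013871.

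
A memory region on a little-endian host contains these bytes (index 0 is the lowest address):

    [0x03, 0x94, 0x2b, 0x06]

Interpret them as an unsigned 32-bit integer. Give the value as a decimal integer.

103519235

In little-endian order the low byte comes first in memory.
Reassemble most-significant byte first: 06 2B 94 03 → 0x062B9403.
0x062B9403 = 103519235.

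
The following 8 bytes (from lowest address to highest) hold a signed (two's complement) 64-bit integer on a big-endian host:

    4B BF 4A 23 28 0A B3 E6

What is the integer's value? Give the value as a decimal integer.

Big-endian: lowest address holds the most-significant byte.
The bytes are already most-significant first: 0x4BBF4A23280AB3E6.
0x4BBF4A23280AB3E6 = 5458162788252431334.

5458162788252431334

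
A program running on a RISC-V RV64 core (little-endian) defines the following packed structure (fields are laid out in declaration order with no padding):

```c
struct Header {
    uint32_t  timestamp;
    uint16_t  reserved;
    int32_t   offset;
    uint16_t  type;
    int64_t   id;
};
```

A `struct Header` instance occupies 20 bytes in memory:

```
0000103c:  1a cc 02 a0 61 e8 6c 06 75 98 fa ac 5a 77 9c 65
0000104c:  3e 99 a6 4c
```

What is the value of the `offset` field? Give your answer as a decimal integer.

`offset` follows `timestamp` (4 B), `reserved` (2 B), so it starts at offset 4 + 2 = 6 and occupies 4 bytes.
Bytes at offsets 6..9: 6C 06 75 98.
Little-endian: lowest address holds the least-significant byte.
Reassemble most-significant byte first: 98 75 06 6C → 0x9875066C.
Top bit is set, so as a signed 32-bit value this is 0x9875066C − 2^32 = -1737161108.

-1737161108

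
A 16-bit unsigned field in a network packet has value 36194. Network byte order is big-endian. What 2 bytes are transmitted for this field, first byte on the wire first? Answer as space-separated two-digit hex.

36194 in hexadecimal, padded to 16 bits, is 0x8D62.
Split into bytes (most-significant first): 8D 62.
In big-endian order the high byte comes first in memory.
So the memory order matches the most-significant-first order: 8D 62.

8D 62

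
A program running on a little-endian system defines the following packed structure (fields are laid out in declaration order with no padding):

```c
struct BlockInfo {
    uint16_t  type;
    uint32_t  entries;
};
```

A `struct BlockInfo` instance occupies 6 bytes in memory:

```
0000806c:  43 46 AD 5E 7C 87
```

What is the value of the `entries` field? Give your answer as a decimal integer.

`entries` follows `type` (2 bytes), so it starts at byte offset 2 and occupies 4 bytes.
Bytes at offsets 2..5: AD 5E 7C 87.
In little-endian order the low byte comes first in memory.
Reassemble most-significant byte first: 87 7C 5E AD → 0x877C5EAD.
0x877C5EAD = 2273074861.

2273074861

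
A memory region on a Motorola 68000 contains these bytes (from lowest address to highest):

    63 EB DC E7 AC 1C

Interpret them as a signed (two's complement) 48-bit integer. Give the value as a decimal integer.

109864674634780

Big-endian stores the most-significant byte at the lowest address.
The bytes are already most-significant first: 0x63EBDCE7AC1C.
0x63EBDCE7AC1C = 109864674634780.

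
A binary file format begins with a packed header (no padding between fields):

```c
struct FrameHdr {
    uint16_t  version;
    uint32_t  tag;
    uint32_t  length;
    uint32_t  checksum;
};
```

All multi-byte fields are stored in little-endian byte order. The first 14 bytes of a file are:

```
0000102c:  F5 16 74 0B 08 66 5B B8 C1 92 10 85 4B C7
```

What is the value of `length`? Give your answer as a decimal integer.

2462169179

`length` follows `version` (2 B), `tag` (4 B), so it starts at offset 2 + 4 = 6 and occupies 4 bytes.
Bytes at offsets 6..9: 5B B8 C1 92.
Little-endian stores the least-significant byte at the lowest address.
Reassemble most-significant byte first: 92 C1 B8 5B → 0x92C1B85B.
0x92C1B85B = 2462169179.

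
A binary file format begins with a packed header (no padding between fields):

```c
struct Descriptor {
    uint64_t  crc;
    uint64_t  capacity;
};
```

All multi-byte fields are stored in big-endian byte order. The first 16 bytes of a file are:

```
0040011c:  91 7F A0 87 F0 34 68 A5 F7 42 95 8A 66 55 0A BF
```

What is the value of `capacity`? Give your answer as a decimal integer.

`capacity` follows `crc` (8 bytes), so it starts at byte offset 8 and occupies 8 bytes.
Bytes at offsets 8..15: F7 42 95 8A 66 55 0A BF.
In big-endian order the high byte comes first in memory.
The bytes are already most-significant first: 0xF742958A66550ABF.
0xF742958A66550ABF = 17816967497485978303.

17816967497485978303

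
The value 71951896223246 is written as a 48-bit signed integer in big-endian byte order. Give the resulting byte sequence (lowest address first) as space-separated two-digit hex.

71951896223246 in hexadecimal, padded to 48 bits, is 0x41709B371E0E.
Split into bytes (most-significant first): 41 70 9B 37 1E 0E.
Big-endian: lowest address holds the most-significant byte.
So the memory order matches the most-significant-first order: 41 70 9B 37 1E 0E.

41 70 9B 37 1E 0E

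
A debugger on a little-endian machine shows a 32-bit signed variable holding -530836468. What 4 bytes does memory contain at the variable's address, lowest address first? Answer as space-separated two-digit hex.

Two's complement of -530836468 in 32 bits: 530836468 = 0x1FA3EBF4; invert → 0xE05C140B; add 1 → 0xE05C140C.
Split into bytes (most-significant first): E0 5C 14 0C.
Little-endian: lowest address holds the least-significant byte.
So at ascending addresses the bytes are 0C 14 5C E0.

0C 14 5C E0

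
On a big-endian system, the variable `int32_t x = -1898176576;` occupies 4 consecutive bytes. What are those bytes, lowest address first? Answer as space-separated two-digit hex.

Two's complement of -1898176576 in 32 bits: 1898176576 = 0x7123E040; invert → 0x8EDC1FBF; add 1 → 0x8EDC1FC0.
Split into bytes (most-significant first): 8E DC 1F C0.
In big-endian order the high byte comes first in memory.
So the memory order matches the most-significant-first order: 8E DC 1F C0.

8E DC 1F C0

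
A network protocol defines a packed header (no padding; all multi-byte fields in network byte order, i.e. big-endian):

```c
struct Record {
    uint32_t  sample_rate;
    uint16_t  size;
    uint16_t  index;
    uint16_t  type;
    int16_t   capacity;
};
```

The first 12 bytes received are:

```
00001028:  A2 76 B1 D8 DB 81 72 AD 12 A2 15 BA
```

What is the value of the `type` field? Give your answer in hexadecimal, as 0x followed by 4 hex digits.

`type` follows `sample_rate` (4 B), `size` (2 B), `index` (2 B), so it starts at offset 4 + 2 + 2 = 8 and occupies 2 bytes.
Bytes at offsets 8..9: 12 A2.
Big-endian stores the most-significant byte at the lowest address.
The bytes are already most-significant first: 0x12A2.

0x12A2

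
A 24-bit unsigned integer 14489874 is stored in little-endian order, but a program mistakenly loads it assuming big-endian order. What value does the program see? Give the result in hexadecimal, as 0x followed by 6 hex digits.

14489874 in 24-bit hexadecimal is 0xDD1912.
Stored little-endian, the bytes at ascending addresses are 12 19 DD.
Read back as big-endian, the last byte is least significant, giving 0x1219DD.

0x1219DD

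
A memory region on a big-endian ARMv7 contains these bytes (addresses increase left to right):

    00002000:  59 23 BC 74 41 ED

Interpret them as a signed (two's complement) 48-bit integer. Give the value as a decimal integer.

98010020463085

Big-endian stores the most-significant byte at the lowest address.
The bytes are already most-significant first: 0x5923BC7441ED.
0x5923BC7441ED = 98010020463085.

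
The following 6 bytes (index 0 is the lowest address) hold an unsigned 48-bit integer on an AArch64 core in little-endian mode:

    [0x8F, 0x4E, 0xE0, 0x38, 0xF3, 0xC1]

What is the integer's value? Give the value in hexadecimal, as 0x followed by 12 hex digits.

Little-endian stores the least-significant byte at the lowest address.
Reassemble most-significant byte first: C1 F3 38 E0 4E 8F → 0xC1F338E04E8F.

0xC1F338E04E8F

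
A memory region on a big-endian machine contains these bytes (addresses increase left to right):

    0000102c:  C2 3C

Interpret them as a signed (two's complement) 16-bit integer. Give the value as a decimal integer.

Big-endian stores the most-significant byte at the lowest address.
The bytes are already most-significant first: 0xC23C.
Top bit is set, so as a signed 16-bit value this is 0xC23C − 2^16 = -15812.

-15812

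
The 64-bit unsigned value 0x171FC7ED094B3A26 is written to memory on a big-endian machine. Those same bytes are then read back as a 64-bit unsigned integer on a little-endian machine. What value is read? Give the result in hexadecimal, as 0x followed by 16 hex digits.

Stored big-endian, the bytes at ascending addresses are 17 1F C7 ED 09 4B 3A 26.
Read back as little-endian, the first byte is least significant, giving 0x263A4B09EDC71F17.

0x263A4B09EDC71F17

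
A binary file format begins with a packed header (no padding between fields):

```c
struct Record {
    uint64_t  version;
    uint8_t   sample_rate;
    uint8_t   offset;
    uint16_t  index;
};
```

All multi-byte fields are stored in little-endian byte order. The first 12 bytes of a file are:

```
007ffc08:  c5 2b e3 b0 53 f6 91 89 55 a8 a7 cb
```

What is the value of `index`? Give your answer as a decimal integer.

52135

`index` follows `version` (8 B), `sample_rate` (1 B), `offset` (1 B), so it starts at offset 8 + 1 + 1 = 10 and occupies 2 bytes.
Bytes at offsets 10..11: A7 CB.
Little-endian stores the least-significant byte at the lowest address.
Reassemble most-significant byte first: CB A7 → 0xCBA7.
0xCBA7 = 52135.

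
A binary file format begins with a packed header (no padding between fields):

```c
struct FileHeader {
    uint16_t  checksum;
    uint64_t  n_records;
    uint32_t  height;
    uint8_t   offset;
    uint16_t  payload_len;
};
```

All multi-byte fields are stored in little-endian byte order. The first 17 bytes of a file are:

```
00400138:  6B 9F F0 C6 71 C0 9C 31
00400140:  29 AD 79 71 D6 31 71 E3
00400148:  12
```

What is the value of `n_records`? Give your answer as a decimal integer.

`n_records` follows `checksum` (2 bytes), so it starts at byte offset 2 and occupies 8 bytes.
Bytes at offsets 2..9: F0 C6 71 C0 9C 31 29 AD.
In little-endian order the low byte comes first in memory.
Reassemble most-significant byte first: AD 29 31 9C C0 71 C6 F0 → 0xAD29319CC071C6F0.
0xAD29319CC071C6F0 = 12477558791920010992.

12477558791920010992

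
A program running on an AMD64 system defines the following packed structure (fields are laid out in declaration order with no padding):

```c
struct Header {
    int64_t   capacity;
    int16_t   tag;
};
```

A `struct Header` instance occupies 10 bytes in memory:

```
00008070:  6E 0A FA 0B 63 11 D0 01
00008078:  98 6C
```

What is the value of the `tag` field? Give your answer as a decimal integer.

27800

`tag` follows `capacity` (8 bytes), so it starts at byte offset 8 and occupies 2 bytes.
Bytes at offsets 8..9: 98 6C.
Little-endian stores the least-significant byte at the lowest address.
Reassemble most-significant byte first: 6C 98 → 0x6C98.
0x6C98 = 27800.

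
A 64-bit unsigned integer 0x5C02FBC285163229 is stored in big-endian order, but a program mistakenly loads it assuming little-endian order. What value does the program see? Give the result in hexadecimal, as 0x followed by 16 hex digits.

0x29321685C2FB025C

Stored big-endian, the bytes at ascending addresses are 5C 02 FB C2 85 16 32 29.
Read back as little-endian, the first byte is least significant, giving 0x29321685C2FB025C.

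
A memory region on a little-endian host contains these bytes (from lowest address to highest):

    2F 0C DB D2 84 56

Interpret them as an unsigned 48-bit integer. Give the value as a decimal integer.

95128473242671

Little-endian: lowest address holds the least-significant byte.
Reassemble most-significant byte first: 56 84 D2 DB 0C 2F → 0x5684D2DB0C2F.
0x5684D2DB0C2F = 95128473242671.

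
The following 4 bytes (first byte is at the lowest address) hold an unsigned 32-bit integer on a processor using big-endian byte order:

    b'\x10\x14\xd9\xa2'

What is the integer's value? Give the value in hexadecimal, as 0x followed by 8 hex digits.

Big-endian: lowest address holds the most-significant byte.
The bytes are already most-significant first: 0x1014D9A2.

0x1014D9A2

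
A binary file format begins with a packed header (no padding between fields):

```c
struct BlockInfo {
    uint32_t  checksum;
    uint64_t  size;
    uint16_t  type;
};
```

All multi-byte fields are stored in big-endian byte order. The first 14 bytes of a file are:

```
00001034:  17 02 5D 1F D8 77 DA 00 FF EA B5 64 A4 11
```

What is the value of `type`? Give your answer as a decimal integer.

`type` follows `checksum` (4 B), `size` (8 B), so it starts at offset 4 + 8 = 12 and occupies 2 bytes.
Bytes at offsets 12..13: A4 11.
Big-endian stores the most-significant byte at the lowest address.
The bytes are already most-significant first: 0xA411.
0xA411 = 42001.

42001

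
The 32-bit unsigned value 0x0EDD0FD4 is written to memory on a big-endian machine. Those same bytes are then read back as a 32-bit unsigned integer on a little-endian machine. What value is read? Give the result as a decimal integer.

Stored big-endian, the bytes at ascending addresses are 0E DD 0F D4.
Read back as little-endian, the first byte is least significant, giving 0xD40FDD0E.
0xD40FDD0E = 3557809422.

3557809422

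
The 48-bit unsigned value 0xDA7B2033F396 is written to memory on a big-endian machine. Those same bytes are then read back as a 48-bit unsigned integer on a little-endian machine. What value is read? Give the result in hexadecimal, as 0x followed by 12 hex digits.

0x96F333207BDA

Stored big-endian, the bytes at ascending addresses are DA 7B 20 33 F3 96.
Read back as little-endian, the first byte is least significant, giving 0x96F333207BDA.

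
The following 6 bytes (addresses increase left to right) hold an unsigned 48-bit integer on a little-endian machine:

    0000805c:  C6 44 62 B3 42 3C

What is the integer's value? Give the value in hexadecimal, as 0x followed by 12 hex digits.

Little-endian: lowest address holds the least-significant byte.
Reassemble most-significant byte first: 3C 42 B3 62 44 C6 → 0x3C42B36244C6.

0x3C42B36244C6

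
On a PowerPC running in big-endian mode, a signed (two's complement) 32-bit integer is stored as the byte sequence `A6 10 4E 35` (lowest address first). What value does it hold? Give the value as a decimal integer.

-1508880843

Big-endian: lowest address holds the most-significant byte.
The bytes are already most-significant first: 0xA6104E35.
Top bit is set, so as a signed 32-bit value this is 0xA6104E35 − 2^32 = -1508880843.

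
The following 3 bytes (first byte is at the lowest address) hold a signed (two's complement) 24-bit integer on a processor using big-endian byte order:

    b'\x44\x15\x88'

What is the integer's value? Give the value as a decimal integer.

In big-endian order the high byte comes first in memory.
The bytes are already most-significant first: 0x441588.
0x441588 = 4461960.

4461960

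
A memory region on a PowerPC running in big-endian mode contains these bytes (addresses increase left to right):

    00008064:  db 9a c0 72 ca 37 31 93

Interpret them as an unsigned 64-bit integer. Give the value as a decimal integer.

In big-endian order the high byte comes first in memory.
The bytes are already most-significant first: 0xDB9AC072CA373193.
0xDB9AC072CA373193 = 15824171839971078547.

15824171839971078547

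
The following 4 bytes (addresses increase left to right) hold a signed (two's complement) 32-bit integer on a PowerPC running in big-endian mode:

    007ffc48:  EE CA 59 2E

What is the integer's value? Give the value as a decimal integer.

-288728786

Big-endian stores the most-significant byte at the lowest address.
The bytes are already most-significant first: 0xEECA592E.
Top bit is set, so as a signed 32-bit value this is 0xEECA592E − 2^32 = -288728786.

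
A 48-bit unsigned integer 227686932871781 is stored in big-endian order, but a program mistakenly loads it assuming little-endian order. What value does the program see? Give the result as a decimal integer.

227686932871781 in 48-bit hexadecimal is 0xCF147EC0FA65.
Stored big-endian, the bytes at ascending addresses are CF 14 7E C0 FA 65.
Read back as little-endian, the first byte is least significant, giving 0x65FAC07E14CF.
0x65FAC07E14CF = 112127645717711.

112127645717711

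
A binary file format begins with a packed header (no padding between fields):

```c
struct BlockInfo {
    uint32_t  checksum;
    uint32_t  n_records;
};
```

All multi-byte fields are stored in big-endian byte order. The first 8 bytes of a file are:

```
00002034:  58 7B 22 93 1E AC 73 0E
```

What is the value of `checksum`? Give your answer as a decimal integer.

`checksum` is the first field, at byte offset 0, occupying 4 bytes.
Bytes at offsets 0..3: 58 7B 22 93.
Big-endian: lowest address holds the most-significant byte.
The bytes are already most-significant first: 0x587B2293.
0x587B2293 = 1484464787.

1484464787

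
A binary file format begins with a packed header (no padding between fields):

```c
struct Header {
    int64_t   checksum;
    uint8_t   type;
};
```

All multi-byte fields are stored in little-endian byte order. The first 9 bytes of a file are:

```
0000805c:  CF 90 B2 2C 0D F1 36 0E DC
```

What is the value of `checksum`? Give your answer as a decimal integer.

1024271004160135375

`checksum` is the first field, at byte offset 0, occupying 8 bytes.
Bytes at offsets 0..7: CF 90 B2 2C 0D F1 36 0E.
Little-endian stores the least-significant byte at the lowest address.
Reassemble most-significant byte first: 0E 36 F1 0D 2C B2 90 CF → 0x0E36F10D2CB290CF.
0x0E36F10D2CB290CF = 1024271004160135375.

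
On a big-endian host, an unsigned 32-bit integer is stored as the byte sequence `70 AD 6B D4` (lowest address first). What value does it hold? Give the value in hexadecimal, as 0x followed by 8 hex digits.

Big-endian: lowest address holds the most-significant byte.
The bytes are already most-significant first: 0x70AD6BD4.

0x70AD6BD4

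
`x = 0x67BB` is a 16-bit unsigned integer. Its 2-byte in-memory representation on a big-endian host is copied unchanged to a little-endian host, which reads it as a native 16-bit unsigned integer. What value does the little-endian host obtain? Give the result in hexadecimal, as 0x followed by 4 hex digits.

Stored big-endian, the bytes at ascending addresses are 67 BB.
Read back as little-endian, the first byte is least significant, giving 0xBB67.

0xBB67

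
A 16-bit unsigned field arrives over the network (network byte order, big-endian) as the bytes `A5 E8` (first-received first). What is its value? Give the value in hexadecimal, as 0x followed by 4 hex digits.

Big-endian: lowest address holds the most-significant byte.
The bytes are already most-significant first: 0xA5E8.

0xA5E8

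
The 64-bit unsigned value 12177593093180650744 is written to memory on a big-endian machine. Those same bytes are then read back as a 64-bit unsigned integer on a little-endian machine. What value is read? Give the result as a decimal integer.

17903013628211167144

12177593093180650744 in 64-bit hexadecimal is 0xA8FF80660A4874F8.
Stored big-endian, the bytes at ascending addresses are A8 FF 80 66 0A 48 74 F8.
Read back as little-endian, the first byte is least significant, giving 0xF874480A6680FFA8.
0xF874480A6680FFA8 = 17903013628211167144.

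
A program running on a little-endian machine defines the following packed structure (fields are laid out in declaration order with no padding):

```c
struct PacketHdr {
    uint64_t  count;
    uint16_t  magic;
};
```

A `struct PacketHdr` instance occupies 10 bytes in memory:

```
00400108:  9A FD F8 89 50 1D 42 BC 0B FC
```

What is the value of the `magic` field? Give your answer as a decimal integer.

64523

`magic` follows `count` (8 bytes), so it starts at byte offset 8 and occupies 2 bytes.
Bytes at offsets 8..9: 0B FC.
In little-endian order the low byte comes first in memory.
Reassemble most-significant byte first: FC 0B → 0xFC0B.
0xFC0B = 64523.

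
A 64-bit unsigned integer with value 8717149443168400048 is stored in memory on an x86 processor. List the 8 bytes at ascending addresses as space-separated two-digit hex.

B0 F2 0B AE 3B 89 F9 78

8717149443168400048 in hexadecimal, padded to 64 bits, is 0x78F9893BAE0BF2B0.
Split into bytes (most-significant first): 78 F9 89 3B AE 0B F2 B0.
In little-endian order the low byte comes first in memory.
So at ascending addresses the bytes are B0 F2 0B AE 3B 89 F9 78.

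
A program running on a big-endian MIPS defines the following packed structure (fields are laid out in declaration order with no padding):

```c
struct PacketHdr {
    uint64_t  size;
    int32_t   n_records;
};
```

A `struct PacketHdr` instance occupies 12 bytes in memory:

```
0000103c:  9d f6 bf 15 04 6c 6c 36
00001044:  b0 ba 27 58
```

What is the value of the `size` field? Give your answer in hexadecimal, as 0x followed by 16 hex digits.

0x9DF6BF15046C6C36

`size` is the first field, at byte offset 0, occupying 8 bytes.
Bytes at offsets 0..7: 9D F6 BF 15 04 6C 6C 36.
Big-endian stores the most-significant byte at the lowest address.
The bytes are already most-significant first: 0x9DF6BF15046C6C36.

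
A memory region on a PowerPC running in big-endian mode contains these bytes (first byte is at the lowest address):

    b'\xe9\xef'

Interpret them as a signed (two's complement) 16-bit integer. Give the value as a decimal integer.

-5649

Big-endian stores the most-significant byte at the lowest address.
The bytes are already most-significant first: 0xE9EF.
Top bit is set, so as a signed 16-bit value this is 0xE9EF − 2^16 = -5649.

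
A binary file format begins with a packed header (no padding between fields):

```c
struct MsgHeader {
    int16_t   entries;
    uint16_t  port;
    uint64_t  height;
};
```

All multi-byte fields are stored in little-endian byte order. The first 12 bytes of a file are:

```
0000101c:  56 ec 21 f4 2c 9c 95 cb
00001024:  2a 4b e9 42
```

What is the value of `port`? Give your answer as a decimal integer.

62497

`port` follows `entries` (2 bytes), so it starts at byte offset 2 and occupies 2 bytes.
Bytes at offsets 2..3: 21 F4.
Little-endian: lowest address holds the least-significant byte.
Reassemble most-significant byte first: F4 21 → 0xF421.
0xF421 = 62497.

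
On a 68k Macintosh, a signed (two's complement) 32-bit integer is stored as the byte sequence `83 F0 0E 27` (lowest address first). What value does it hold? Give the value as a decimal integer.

-2081419737

Big-endian stores the most-significant byte at the lowest address.
The bytes are already most-significant first: 0x83F00E27.
Top bit is set, so as a signed 32-bit value this is 0x83F00E27 − 2^32 = -2081419737.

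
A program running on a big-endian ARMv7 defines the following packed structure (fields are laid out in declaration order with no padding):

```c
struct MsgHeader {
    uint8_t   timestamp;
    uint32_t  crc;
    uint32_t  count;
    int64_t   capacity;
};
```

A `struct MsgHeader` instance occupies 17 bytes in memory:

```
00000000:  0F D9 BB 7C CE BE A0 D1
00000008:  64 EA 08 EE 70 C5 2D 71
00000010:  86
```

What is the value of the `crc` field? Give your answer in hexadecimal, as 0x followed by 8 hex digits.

`crc` follows `timestamp` (1 byte), so it starts at byte offset 1 and occupies 4 bytes.
Bytes at offsets 1..4: D9 BB 7C CE.
Big-endian stores the most-significant byte at the lowest address.
The bytes are already most-significant first: 0xD9BB7CCE.

0xD9BB7CCE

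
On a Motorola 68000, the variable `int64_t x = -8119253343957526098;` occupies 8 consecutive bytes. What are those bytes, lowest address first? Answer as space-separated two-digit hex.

Two's complement of -8119253343957526098 in 64 bits: 8119253343957526098 = 0x70AD61E60FFDA652; invert → 0x8F529E19F00259AD; add 1 → 0x8F529E19F00259AE.
Split into bytes (most-significant first): 8F 52 9E 19 F0 02 59 AE.
In big-endian order the high byte comes first in memory.
So the memory order matches the most-significant-first order: 8F 52 9E 19 F0 02 59 AE.

8F 52 9E 19 F0 02 59 AE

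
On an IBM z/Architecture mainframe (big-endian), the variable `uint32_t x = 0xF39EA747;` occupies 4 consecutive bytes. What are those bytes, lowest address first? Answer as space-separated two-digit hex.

Split into bytes (most-significant first): F3 9E A7 47.
Big-endian stores the most-significant byte at the lowest address.
So the memory order matches the most-significant-first order: F3 9E A7 47.

F3 9E A7 47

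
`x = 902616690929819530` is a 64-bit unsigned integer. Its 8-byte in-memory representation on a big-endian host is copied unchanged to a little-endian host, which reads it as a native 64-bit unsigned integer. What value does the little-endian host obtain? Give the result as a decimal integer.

10006775304732640780

902616690929819530 in 64-bit hexadecimal is 0x0C86BD191F35DF8A.
Stored big-endian, the bytes at ascending addresses are 0C 86 BD 19 1F 35 DF 8A.
Read back as little-endian, the first byte is least significant, giving 0x8ADF351F19BD860C.
0x8ADF351F19BD860C = 10006775304732640780.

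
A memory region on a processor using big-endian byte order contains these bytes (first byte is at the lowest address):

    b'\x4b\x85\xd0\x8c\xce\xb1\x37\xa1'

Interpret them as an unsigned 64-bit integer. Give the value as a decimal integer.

5441985027928831905

Big-endian stores the most-significant byte at the lowest address.
The bytes are already most-significant first: 0x4B85D08CCEB137A1.
0x4B85D08CCEB137A1 = 5441985027928831905.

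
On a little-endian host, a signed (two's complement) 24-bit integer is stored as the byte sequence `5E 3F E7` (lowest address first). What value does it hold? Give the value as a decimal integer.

Little-endian stores the least-significant byte at the lowest address.
Reassemble most-significant byte first: E7 3F 5E → 0xE73F5E.
Top bit is set, so as a signed 24-bit value this is 0xE73F5E − 2^24 = -1622178.

-1622178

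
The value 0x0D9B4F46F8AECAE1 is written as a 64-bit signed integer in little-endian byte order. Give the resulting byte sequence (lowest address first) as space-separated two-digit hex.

E1 CA AE F8 46 4F 9B 0D

Split into bytes (most-significant first): 0D 9B 4F 46 F8 AE CA E1.
Little-endian: lowest address holds the least-significant byte.
So at ascending addresses the bytes are E1 CA AE F8 46 4F 9B 0D.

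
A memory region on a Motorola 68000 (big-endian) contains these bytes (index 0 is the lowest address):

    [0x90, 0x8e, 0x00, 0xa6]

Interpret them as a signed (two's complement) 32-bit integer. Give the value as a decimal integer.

Big-endian: lowest address holds the most-significant byte.
The bytes are already most-significant first: 0x908E00A6.
Top bit is set, so as a signed 32-bit value this is 0x908E00A6 − 2^32 = -1869741914.

-1869741914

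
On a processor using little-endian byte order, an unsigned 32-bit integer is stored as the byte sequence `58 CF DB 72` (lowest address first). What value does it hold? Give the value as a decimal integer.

Little-endian stores the least-significant byte at the lowest address.
Reassemble most-significant byte first: 72 DB CF 58 → 0x72DBCF58.
0x72DBCF58 = 1927008088.

1927008088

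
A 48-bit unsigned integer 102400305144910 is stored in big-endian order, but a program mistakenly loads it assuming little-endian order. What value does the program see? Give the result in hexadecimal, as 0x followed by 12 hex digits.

102400305144910 in 48-bit hexadecimal is 0x5D21EDD0244E.
Stored big-endian, the bytes at ascending addresses are 5D 21 ED D0 24 4E.
Read back as little-endian, the first byte is least significant, giving 0x4E24D0ED215D.

0x4E24D0ED215D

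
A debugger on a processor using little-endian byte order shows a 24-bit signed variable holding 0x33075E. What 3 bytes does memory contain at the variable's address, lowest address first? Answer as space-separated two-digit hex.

Split into bytes (most-significant first): 33 07 5E.
Little-endian: lowest address holds the least-significant byte.
So at ascending addresses the bytes are 5E 07 33.

5E 07 33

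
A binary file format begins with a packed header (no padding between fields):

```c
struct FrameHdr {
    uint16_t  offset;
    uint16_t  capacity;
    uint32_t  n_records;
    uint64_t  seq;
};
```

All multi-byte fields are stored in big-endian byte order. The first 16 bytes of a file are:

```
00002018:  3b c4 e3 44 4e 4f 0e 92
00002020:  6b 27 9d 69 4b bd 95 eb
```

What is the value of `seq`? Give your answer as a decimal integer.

`seq` follows `offset` (2 B), `capacity` (2 B), `n_records` (4 B), so it starts at offset 2 + 2 + 4 = 8 and occupies 8 bytes.
Bytes at offsets 8..15: 6B 27 9D 69 4B BD 95 EB.
Big-endian: lowest address holds the most-significant byte.
The bytes are already most-significant first: 0x6B279D694BBD95EB.
0x6B279D694BBD95EB = 7721313161717847531.

7721313161717847531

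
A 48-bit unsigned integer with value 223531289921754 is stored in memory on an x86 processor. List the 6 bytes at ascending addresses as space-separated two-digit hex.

223531289921754 in hexadecimal, padded to 48 bits, is 0xCB4CEF21C8DA.
Split into bytes (most-significant first): CB 4C EF 21 C8 DA.
Little-endian: lowest address holds the least-significant byte.
So at ascending addresses the bytes are DA C8 21 EF 4C CB.

DA C8 21 EF 4C CB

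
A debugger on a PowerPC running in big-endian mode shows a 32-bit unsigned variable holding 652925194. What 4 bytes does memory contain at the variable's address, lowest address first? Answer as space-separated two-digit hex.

652925194 in hexadecimal, padded to 32 bits, is 0x26EAD90A.
Split into bytes (most-significant first): 26 EA D9 0A.
In big-endian order the high byte comes first in memory.
So the memory order matches the most-significant-first order: 26 EA D9 0A.

26 EA D9 0A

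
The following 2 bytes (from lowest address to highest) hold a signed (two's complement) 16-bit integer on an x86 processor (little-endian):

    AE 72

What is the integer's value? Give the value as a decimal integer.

29358

Little-endian: lowest address holds the least-significant byte.
Reassemble most-significant byte first: 72 AE → 0x72AE.
0x72AE = 29358.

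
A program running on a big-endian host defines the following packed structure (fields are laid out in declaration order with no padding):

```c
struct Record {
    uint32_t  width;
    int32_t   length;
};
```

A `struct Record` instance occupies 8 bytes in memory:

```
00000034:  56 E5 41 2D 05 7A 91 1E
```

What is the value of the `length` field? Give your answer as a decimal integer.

91918622

`length` follows `width` (4 bytes), so it starts at byte offset 4 and occupies 4 bytes.
Bytes at offsets 4..7: 05 7A 91 1E.
Big-endian: lowest address holds the most-significant byte.
The bytes are already most-significant first: 0x057A911E.
0x057A911E = 91918622.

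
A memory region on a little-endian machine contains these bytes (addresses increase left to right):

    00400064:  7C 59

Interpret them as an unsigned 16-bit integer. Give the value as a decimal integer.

Little-endian: lowest address holds the least-significant byte.
Reassemble most-significant byte first: 59 7C → 0x597C.
0x597C = 22908.

22908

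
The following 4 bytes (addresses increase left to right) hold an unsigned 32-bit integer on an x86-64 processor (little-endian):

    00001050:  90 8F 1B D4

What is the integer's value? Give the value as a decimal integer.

3558576016

Little-endian: lowest address holds the least-significant byte.
Reassemble most-significant byte first: D4 1B 8F 90 → 0xD41B8F90.
0xD41B8F90 = 3558576016.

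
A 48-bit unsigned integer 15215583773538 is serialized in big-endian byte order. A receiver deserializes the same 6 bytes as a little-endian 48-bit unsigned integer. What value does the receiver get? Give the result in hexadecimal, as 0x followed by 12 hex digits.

0x624377A7D60D

15215583773538 in 48-bit hexadecimal is 0x0DD6A7774362.
Stored big-endian, the bytes at ascending addresses are 0D D6 A7 77 43 62.
Read back as little-endian, the first byte is least significant, giving 0x624377A7D60D.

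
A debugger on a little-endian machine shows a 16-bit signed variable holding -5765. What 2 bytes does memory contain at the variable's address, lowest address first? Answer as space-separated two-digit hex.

7B E9

Two's complement of -5765 in 16 bits: 5765 = 0x1685; invert → 0xE97A; add 1 → 0xE97B.
Split into bytes (most-significant first): E9 7B.
Little-endian stores the least-significant byte at the lowest address.
So at ascending addresses the bytes are 7B E9.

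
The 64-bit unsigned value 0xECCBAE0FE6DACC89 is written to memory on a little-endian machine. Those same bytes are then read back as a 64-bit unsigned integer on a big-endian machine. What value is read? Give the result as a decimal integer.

Stored little-endian, the bytes at ascending addresses are 89 CC DA E6 0F AE CB EC.
Read back as big-endian, the last byte is least significant, giving 0x89CCDAE60FAECBEC.
0x89CCDAE60FAECBEC = 9929551960085548012.

9929551960085548012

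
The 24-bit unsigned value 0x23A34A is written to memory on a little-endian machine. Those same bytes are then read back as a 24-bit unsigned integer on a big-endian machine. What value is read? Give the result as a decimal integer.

Stored little-endian, the bytes at ascending addresses are 4A A3 23.
Read back as big-endian, the last byte is least significant, giving 0x4AA323.
0x4AA323 = 4891427.

4891427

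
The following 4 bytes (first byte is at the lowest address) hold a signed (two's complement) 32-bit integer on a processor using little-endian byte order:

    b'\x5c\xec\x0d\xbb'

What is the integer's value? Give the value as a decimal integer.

-1156715428

Little-endian: lowest address holds the least-significant byte.
Reassemble most-significant byte first: BB 0D EC 5C → 0xBB0DEC5C.
Top bit is set, so as a signed 32-bit value this is 0xBB0DEC5C − 2^32 = -1156715428.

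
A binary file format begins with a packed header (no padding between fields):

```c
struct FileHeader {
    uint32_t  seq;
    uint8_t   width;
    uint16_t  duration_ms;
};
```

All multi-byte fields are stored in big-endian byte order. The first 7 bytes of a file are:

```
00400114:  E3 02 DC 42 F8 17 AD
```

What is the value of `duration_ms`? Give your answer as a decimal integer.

`duration_ms` follows `seq` (4 B), `width` (1 B), so it starts at offset 4 + 1 = 5 and occupies 2 bytes.
Bytes at offsets 5..6: 17 AD.
Big-endian: lowest address holds the most-significant byte.
The bytes are already most-significant first: 0x17AD.
0x17AD = 6061.

6061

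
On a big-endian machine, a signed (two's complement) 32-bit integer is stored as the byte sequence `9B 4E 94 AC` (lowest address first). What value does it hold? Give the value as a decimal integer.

-1689348948

Big-endian: lowest address holds the most-significant byte.
The bytes are already most-significant first: 0x9B4E94AC.
Top bit is set, so as a signed 32-bit value this is 0x9B4E94AC − 2^32 = -1689348948.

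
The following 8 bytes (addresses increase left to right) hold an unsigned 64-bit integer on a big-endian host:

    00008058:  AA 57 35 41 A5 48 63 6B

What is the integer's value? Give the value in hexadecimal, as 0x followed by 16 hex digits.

0xAA573541A548636B

In big-endian order the high byte comes first in memory.
The bytes are already most-significant first: 0xAA573541A548636B.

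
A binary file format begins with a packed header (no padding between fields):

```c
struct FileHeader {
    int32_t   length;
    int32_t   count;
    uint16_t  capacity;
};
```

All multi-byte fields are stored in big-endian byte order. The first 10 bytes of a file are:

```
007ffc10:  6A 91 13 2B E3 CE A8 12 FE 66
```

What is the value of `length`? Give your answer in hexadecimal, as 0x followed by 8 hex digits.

`length` is the first field, at byte offset 0, occupying 4 bytes.
Bytes at offsets 0..3: 6A 91 13 2B.
In big-endian order the high byte comes first in memory.
The bytes are already most-significant first: 0x6A91132B.

0x6A91132B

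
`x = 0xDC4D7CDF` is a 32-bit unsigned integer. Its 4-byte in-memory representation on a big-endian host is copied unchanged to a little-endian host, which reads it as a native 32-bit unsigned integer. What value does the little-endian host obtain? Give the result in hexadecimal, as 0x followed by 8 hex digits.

Stored big-endian, the bytes at ascending addresses are DC 4D 7C DF.
Read back as little-endian, the first byte is least significant, giving 0xDF7C4DDC.

0xDF7C4DDC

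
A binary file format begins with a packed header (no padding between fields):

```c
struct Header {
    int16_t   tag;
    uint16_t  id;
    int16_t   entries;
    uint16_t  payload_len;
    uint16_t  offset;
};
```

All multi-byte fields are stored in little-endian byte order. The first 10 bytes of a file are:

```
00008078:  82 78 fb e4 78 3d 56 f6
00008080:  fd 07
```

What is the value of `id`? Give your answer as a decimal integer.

`id` follows `tag` (2 bytes), so it starts at byte offset 2 and occupies 2 bytes.
Bytes at offsets 2..3: FB E4.
In little-endian order the low byte comes first in memory.
Reassemble most-significant byte first: E4 FB → 0xE4FB.
0xE4FB = 58619.

58619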